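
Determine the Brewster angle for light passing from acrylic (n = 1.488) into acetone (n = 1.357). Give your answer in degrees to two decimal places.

The reflected p-component vanishes when tan θ_B = n₂/n₁.
Brewster's condition: tan θ_B = n₂/n₁ = 1.357/1.488 = 0.9120.
So θ_B = arctan 0.9120 = 42.36°.

θ_B ≈ 42.36°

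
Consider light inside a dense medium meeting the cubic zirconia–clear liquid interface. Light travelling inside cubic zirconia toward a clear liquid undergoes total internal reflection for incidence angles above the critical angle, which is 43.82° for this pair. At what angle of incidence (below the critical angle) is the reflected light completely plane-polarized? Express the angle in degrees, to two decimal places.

At the critical angle sin θ_c = n₂/n₁, giving n₂/n₁ = sin 43.82° = 0.6924.
Then tan θ_B = n₂/n₁ = 0.6924, so θ_B = arctan 0.6924 = 34.70°.

θ_B ≈ 34.70°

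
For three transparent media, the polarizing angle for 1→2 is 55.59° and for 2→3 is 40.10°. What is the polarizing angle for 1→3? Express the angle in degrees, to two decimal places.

θ_B ≈ 50.87°

tan θ_B(1→2) = n₂/n₁ = tan 55.59° = 1.4599.
tan θ_B(2→3) = n₃/n₂ = tan 40.10° = 0.8421.
So n₃/n₁ = (n₂/n₁)(n₃/n₂) = 1.4599 × 0.8421 = 1.2294.
θ_B(1→3) = arctan(1.2294) = 50.87°.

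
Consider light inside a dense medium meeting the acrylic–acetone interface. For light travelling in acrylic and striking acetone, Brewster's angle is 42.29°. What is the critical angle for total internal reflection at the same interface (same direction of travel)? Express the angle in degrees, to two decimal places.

θ_c ≈ 65.45°

tan θ_B = n₂/n₁ = tan 42.29° = 0.9096.
Total internal reflection: sin θ_c = n₂/n₁ = 0.9096.
θ_c = arcsin(0.9096) = 65.45°.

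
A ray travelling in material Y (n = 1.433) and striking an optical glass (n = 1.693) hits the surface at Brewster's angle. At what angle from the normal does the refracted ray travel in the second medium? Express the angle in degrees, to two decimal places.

θ_t ≈ 40.25°

tan θ_B = n₂/n₁ = 1.693/1.433 = 1.1814, so θ_B = 49.75°.
At Brewster's angle the reflected and refracted rays are perpendicular, so θ_t = 90° − θ_B = 90° − 49.75° = 40.25°.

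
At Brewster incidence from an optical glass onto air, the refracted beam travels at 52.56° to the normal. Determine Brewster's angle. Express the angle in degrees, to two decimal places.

θ_B ≈ 37.44°

Brewster's condition makes the reflected and refracted beams perpendicular: θ_B + θ_t = 90°.
So θ_B = 90° − θ_t = 90° − 52.56° = 37.44°.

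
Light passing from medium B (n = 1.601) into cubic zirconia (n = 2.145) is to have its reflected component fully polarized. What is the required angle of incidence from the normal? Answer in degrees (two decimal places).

The reflected p-component vanishes when tan θ_B = n₂/n₁.
Brewster's condition: tan θ_B = n₂/n₁ = 2.145/1.601 = 1.3398. Taking the arctangent, θ_B = 53.26°.

θ_B ≈ 53.26°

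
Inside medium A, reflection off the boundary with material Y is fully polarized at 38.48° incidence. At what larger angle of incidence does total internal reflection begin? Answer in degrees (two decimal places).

θ_c ≈ 52.64°

tan θ_B = n₂/n₁ = tan 38.48° = 0.7949.
Total internal reflection: sin θ_c = n₂/n₁ = 0.7949.
θ_c = arcsin(0.7949) = 52.64°.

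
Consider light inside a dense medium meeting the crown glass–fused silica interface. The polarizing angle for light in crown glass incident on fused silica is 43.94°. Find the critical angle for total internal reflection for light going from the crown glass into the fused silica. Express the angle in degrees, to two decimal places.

θ_c ≈ 74.51°

tan θ_B = n₂/n₁ = tan 43.94° = 0.9637.
Total internal reflection: sin θ_c = n₂/n₁ = 0.9637.
θ_c = arcsin(0.9637) = 74.51°.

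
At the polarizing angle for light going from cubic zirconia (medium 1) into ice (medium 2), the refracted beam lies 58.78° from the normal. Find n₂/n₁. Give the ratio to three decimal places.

n₂/n₁ ≈ 0.606

At Brewster incidence θ_B = 90° − θ_t = 90° − 58.78° = 31.22°.
Then n₂/n₁ = tan θ_B = tan 31.22° = 0.606.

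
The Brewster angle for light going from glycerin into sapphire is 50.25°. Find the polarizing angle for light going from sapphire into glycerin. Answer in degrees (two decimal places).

θ_B' ≈ 39.75°

The two Brewster angles are complementary: θ_B' = 90° − θ_B = 90° − 50.25° = 39.75°.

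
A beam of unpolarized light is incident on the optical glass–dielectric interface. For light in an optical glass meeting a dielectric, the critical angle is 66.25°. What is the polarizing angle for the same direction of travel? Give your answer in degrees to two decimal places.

θ_B ≈ 42.47°

At the critical angle sin θ_c = n₂/n₁, giving n₂/n₁ = sin 66.25° = 0.9153.
Then tan θ_B = n₂/n₁ = 0.9153, so θ_B = arctan 0.9153 = 42.47°.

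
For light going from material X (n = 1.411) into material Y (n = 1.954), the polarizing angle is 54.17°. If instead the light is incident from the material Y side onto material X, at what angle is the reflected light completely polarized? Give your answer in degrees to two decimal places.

θ_B' ≈ 35.83°

The two Brewster angles are complementary: θ_B' = 90° − θ_B = 90° − 54.17° = 35.83°.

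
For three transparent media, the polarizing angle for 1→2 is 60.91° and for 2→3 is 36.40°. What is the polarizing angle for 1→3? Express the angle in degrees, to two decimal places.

Each Brewster angle gives a ratio: n₂/n₁ = tan 60.91° = 1.7974, n₃/n₂ = tan 36.40° = 0.7373.
n₃/n₁ = 1.3251. Then tan θ_B(1→3) = n₃/n₁, so θ_B(1→3) = arctan(1.3251) = 52.96°.

θ_B ≈ 52.96°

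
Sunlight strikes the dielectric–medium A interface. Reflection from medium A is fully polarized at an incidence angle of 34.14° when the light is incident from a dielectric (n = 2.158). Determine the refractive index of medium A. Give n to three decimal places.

n ≈ 1.463

Full polarization of the reflected beam means tan θ_B = n₂/n₁, where n₁ is the incident medium (a dielectric).
n₂ = n₁ tan θ_B = 2.158 × tan 34.14° = 1.463.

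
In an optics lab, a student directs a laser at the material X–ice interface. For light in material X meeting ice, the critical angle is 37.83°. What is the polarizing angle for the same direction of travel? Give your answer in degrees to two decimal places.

θ_B ≈ 31.52°

sin θ_c = n₂/n₁, so n₂/n₁ = sin 37.83° = 0.6133.
Brewster: tan θ_B = n₂/n₁ = 0.6133.
θ_B = arctan(0.6133) = 31.52°.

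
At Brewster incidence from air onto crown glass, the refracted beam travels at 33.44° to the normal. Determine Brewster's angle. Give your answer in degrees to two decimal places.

θ_B ≈ 56.56°

Brewster's condition makes the reflected and refracted beams perpendicular: θ_B + θ_t = 90°.
θ_B = 90° − 33.44° = 56.56°.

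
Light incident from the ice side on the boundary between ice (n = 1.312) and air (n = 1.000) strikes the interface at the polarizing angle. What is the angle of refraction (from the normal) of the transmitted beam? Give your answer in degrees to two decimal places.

θ_t ≈ 52.69°

First find Brewster's angle: tan θ_B = 1.000/1.312 = 0.7622, giving θ_B = 37.31°.
The refracted ray is perpendicular to the reflected ray, so θ_t = 90° − θ_B = 52.69°.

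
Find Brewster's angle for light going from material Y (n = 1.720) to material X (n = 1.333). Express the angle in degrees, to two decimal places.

θ_B ≈ 37.78°

Brewster's condition: tan θ_B = n₂/n₁ = 1.333/1.720 = 0.7750. Taking the arctangent, θ_B = 37.78°.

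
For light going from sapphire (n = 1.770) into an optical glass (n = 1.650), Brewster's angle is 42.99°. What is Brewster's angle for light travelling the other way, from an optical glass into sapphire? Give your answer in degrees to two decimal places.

Reversing the direction swaps n₁ and n₂, so tan θ_B' = 1/tan θ_B and θ_B' = 90° − θ_B.
Hence θ_B' = 90° − 42.99° = 47.01°.

θ_B' ≈ 47.01°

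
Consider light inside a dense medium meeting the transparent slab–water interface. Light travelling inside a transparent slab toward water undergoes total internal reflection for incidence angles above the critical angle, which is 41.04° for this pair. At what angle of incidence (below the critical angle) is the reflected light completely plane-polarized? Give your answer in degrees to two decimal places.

θ_B ≈ 33.29°

At the critical angle sin θ_c = n₂/n₁, giving n₂/n₁ = sin 41.04° = 0.6566.
Then tan θ_B = n₂/n₁ = 0.6566, so θ_B = arctan 0.6566 = 33.29°.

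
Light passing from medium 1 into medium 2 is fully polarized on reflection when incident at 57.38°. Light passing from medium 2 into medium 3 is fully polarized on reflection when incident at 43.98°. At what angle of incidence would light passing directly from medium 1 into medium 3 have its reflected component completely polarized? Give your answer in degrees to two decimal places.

θ_B ≈ 56.45°

Each Brewster angle gives a ratio: n₂/n₁ = tan 57.38° = 1.5625, n₃/n₂ = tan 43.98° = 0.9650.
So n₃/n₁ = (n₂/n₁)(n₃/n₂) = 1.5625 × 0.9650 = 1.5078.
θ_B(1→3) = arctan(1.5078) = 56.45°.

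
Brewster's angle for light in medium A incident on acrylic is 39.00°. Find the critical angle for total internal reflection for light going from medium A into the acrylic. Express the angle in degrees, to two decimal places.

θ_c ≈ 54.07°

tan θ_B = n₂/n₁ = tan 39.00° = 0.8098.
Total internal reflection: sin θ_c = n₂/n₁ = 0.8098.
θ_c = arcsin(0.8098) = 54.07°.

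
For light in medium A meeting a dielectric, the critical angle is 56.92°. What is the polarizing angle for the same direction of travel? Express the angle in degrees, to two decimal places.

θ_B ≈ 39.96°

sin θ_c = n₂/n₁, so n₂/n₁ = sin 56.92° = 0.8379.
Brewster: tan θ_B = n₂/n₁ = 0.8379.
θ_B = arctan(0.8379) = 39.96°.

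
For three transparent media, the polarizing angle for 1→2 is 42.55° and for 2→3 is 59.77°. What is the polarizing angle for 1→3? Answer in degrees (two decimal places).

θ_B ≈ 57.59°

tan θ_B(1→2) = n₂/n₁ = tan 42.55° = 0.9179.
tan θ_B(2→3) = n₃/n₂ = tan 59.77° = 1.7161.
Multiplying, n₃/n₁ = 0.9179 × 1.7161 = 1.5753, and θ_B(1→3) = arctan 1.5753 = 57.59°.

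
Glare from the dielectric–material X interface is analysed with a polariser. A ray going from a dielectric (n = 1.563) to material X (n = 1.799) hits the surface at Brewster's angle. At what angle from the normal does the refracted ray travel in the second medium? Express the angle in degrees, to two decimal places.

θ_t ≈ 40.98°

θ_B = arctan(n₂/n₁) = arctan(1.799/1.563) = 49.02°.
At Brewster's angle the reflected and refracted rays are perpendicular, so θ_t = 90° − θ_B = 90° − 49.02° = 40.98°.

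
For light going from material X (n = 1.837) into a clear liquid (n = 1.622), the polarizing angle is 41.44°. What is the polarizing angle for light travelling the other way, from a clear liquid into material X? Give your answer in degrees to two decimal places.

The two Brewster angles are complementary: θ_B' = 90° − θ_B = 90° − 41.44° = 48.56°.

θ_B' ≈ 48.56°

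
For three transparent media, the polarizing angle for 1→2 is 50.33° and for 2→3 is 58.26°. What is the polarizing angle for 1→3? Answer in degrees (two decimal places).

Each Brewster angle gives a ratio: n₂/n₁ = tan 50.33° = 1.2058, n₃/n₂ = tan 58.26° = 1.6166.
So n₃/n₁ = (n₂/n₁)(n₃/n₂) = 1.2058 × 1.6166 = 1.9493.
θ_B(1→3) = arctan(1.9493) = 62.84°.

θ_B ≈ 62.84°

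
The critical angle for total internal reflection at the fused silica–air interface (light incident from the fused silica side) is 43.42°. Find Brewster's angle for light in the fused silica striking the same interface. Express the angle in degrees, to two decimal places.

θ_B ≈ 34.50°

At the critical angle sin θ_c = n₂/n₁, giving n₂/n₁ = sin 43.42° = 0.6873.
Then tan θ_B = n₂/n₁ = 0.6873, so θ_B = arctan 0.6873 = 34.50°.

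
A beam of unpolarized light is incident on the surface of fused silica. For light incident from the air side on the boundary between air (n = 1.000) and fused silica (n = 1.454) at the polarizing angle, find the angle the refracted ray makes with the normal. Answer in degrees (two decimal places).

θ_B = arctan(n₂/n₁) = arctan(1.454/1.000) = 55.48°.
Since θ_B + θ_t = 90° at Brewster incidence, θ_t = 90° − 55.48° = 34.52°.

θ_t ≈ 34.52°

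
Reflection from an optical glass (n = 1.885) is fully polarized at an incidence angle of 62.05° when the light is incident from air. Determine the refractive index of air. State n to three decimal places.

n ≈ 1.000

Full polarization of the reflected beam means tan θ_B = n₂/n₁, where n₁ is the incident medium (air).
n₁ = n₂ / tan θ_B = 1.885 / tan 62.05° = 1.000.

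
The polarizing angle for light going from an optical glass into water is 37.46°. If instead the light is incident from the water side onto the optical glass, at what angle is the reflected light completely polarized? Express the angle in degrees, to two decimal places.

θ_B' ≈ 52.54°

The two Brewster angles are complementary: θ_B' = 90° − θ_B = 90° − 37.46° = 52.54°.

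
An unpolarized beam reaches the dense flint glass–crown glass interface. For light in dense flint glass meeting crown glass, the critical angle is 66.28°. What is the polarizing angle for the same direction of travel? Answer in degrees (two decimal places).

θ_B ≈ 42.47°

sin θ_c = n₂/n₁, so n₂/n₁ = sin 66.28° = 0.9155.
Brewster: tan θ_B = n₂/n₁ = 0.9155.
θ_B = arctan(0.9155) = 42.47°.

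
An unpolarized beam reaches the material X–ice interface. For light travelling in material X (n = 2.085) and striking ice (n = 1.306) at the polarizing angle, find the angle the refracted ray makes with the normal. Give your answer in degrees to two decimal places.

θ_t ≈ 57.94°

θ_B = arctan(n₂/n₁) = arctan(1.306/2.085) = 32.06°.
The refracted ray is perpendicular to the reflected ray, so θ_t = 90° − θ_B = 57.94°.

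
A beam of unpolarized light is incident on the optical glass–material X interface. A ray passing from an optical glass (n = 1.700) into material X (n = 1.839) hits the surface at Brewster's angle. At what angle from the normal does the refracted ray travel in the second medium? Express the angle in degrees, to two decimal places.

tan θ_B = n₂/n₁ = 1.839/1.700 = 1.0818, so θ_B = 47.25°.
At Brewster's angle the reflected and refracted rays are perpendicular, so θ_t = 90° − θ_B = 90° − 47.25° = 42.75°.

θ_t ≈ 42.75°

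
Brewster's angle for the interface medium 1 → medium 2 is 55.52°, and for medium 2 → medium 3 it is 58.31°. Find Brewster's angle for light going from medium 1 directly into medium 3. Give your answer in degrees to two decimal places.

θ_B ≈ 67.02°

tan θ_B(1→2) = n₂/n₁ = tan 55.52° = 1.4561.
tan θ_B(2→3) = n₃/n₂ = tan 58.31° = 1.6198.
So n₃/n₁ = (n₂/n₁)(n₃/n₂) = 1.4561 × 1.6198 = 2.3585.
θ_B(1→3) = arctan(2.3585) = 67.02°.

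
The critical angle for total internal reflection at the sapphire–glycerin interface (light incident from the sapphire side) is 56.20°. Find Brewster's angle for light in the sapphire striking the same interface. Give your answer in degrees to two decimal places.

θ_B ≈ 39.73°

n₂/n₁ = sin θ_c = sin 56.20° = 0.8310.
tan θ_B equals the same ratio, so θ_B = arctan(0.8310) = 39.73°.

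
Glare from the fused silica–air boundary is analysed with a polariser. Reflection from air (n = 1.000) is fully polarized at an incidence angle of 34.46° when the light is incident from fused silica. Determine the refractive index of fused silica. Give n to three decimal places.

n ≈ 1.457

At Brewster's angle, tan θ_B = n₂/n₁ with n₁ on the incident side (fused silica) and n₂ on the transmitted side (air).
n₁ = n₂ / tan θ_B = 1.000 / tan 34.46° = 1.457.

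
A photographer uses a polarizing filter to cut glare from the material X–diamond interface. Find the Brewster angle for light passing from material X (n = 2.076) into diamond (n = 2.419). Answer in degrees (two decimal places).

θ_B ≈ 49.36°

tan θ_B = n₂/n₁ = 2.419/2.076 = 1.1652. Taking the arctangent, θ_B = 49.36°.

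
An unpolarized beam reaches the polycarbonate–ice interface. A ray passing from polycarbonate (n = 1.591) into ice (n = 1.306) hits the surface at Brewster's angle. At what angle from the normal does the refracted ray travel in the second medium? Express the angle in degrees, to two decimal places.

First find Brewster's angle: tan θ_B = 1.306/1.591 = 0.8209, giving θ_B = 39.38°.
The refracted ray is perpendicular to the reflected ray, so θ_t = 90° − θ_B = 50.62°.

θ_t ≈ 50.62°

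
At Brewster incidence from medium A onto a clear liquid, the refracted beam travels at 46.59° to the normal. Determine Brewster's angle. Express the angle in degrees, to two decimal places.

At Brewster's angle the reflected and refracted rays are perpendicular, so θ_B + θ_t = 90°.
θ_B = 90° − 46.59° = 43.41°.

θ_B ≈ 43.41°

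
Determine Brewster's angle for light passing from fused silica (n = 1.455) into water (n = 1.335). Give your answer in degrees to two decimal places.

Brewster's condition: tan θ_B = n₂/n₁ = 1.335/1.455 = 0.9175.
So θ_B = arctan 0.9175 = 42.54°.

θ_B ≈ 42.54°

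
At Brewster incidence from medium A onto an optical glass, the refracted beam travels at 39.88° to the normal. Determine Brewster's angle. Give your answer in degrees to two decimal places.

Brewster's condition makes the reflected and refracted beams perpendicular: θ_B + θ_t = 90°.
So θ_B = 90° − θ_t = 90° − 39.88° = 50.12°.

θ_B ≈ 50.12°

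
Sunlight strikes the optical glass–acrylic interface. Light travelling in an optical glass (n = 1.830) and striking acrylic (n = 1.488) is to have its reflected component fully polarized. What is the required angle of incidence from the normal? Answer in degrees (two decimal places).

Brewster's condition: tan θ_B = n₂/n₁ = 1.488/1.830 = 0.8131.
θ_B = arctan(0.8131) = 39.12°.

θ_B ≈ 39.12°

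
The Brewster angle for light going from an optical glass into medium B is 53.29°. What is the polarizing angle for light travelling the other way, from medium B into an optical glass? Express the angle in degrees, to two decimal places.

The two Brewster angles are complementary: θ_B' = 90° − θ_B = 90° − 53.29° = 36.71°.

θ_B' ≈ 36.71°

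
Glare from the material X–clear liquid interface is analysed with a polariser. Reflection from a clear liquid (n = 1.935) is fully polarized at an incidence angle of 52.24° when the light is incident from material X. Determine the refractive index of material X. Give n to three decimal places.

n ≈ 1.499

Brewster's law: tan θ_B = n₂/n₁ (light incident in material X, refracted into a clear liquid).
n₁ = n₂ / tan θ_B = 1.935 / tan 52.24° = 1.499.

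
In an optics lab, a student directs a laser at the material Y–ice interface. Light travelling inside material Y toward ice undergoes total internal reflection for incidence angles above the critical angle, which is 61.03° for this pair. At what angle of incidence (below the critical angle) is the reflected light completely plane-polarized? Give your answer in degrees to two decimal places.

θ_B ≈ 41.18°

At the critical angle sin θ_c = n₂/n₁, giving n₂/n₁ = sin 61.03° = 0.8749.
Then tan θ_B = n₂/n₁ = 0.8749, so θ_B = arctan 0.8749 = 41.18°.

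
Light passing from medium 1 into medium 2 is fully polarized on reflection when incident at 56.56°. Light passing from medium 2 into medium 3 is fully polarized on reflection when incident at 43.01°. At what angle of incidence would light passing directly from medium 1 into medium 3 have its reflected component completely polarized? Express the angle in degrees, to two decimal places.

Each Brewster angle gives a ratio: n₂/n₁ = tan 56.56° = 1.5143, n₃/n₂ = tan 43.01° = 0.9328.
n₃/n₁ = 1.4126. Then tan θ_B(1→3) = n₃/n₁, so θ_B(1→3) = arctan(1.4126) = 54.70°.

θ_B ≈ 54.70°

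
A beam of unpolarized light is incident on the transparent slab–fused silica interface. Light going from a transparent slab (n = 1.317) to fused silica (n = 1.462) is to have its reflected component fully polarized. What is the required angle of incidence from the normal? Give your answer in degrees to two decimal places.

θ_B ≈ 47.99°

Here n₂/n₁ = 1.462/1.317 = 1.1101, and Brewster's law gives tan θ_B = n₂/n₁. Taking the arctangent, θ_B = 47.99°.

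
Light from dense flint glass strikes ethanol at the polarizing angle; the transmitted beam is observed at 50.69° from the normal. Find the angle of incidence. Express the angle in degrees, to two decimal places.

θ_B ≈ 39.31°

Since the reflected and refracted rays are at right angles at the polarizing angle, θ_B + θ_t = 90°.
θ_B = 90° − 50.69° = 39.31°.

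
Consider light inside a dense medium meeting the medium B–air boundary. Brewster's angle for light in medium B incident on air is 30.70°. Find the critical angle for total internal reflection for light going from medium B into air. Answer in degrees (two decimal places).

θ_c ≈ 36.42°

From Brewster, n₂/n₁ = tan θ_B = tan 30.70° = 0.5938.
Then sin θ_c = n₂/n₁ = 0.5938, so θ_c = arcsin 0.5938 = 36.42°.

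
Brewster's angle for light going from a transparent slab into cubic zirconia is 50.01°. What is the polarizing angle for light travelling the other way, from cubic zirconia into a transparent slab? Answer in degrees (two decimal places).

The two Brewster angles are complementary: θ_B' = 90° − θ_B = 90° − 50.01° = 39.99°.

θ_B' ≈ 39.99°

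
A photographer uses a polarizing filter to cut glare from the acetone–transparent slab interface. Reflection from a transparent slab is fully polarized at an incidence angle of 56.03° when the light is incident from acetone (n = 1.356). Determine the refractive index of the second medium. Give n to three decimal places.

n ≈ 2.013

At Brewster's angle, tan θ_B = n₂/n₁ with n₁ on the incident side (acetone) and n₂ on the transmitted side (a transparent slab).
n₂ = n₁ tan θ_B = 1.356 × tan 56.03° = 2.013.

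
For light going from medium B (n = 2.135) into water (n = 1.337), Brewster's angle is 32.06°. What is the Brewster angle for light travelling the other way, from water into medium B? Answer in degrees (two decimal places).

Reversing the direction swaps n₁ and n₂, so tan θ_B' = 1/tan θ_B and θ_B' = 90° − θ_B.
Hence θ_B' = 90° − 32.06° = 57.94°.

θ_B' ≈ 57.94°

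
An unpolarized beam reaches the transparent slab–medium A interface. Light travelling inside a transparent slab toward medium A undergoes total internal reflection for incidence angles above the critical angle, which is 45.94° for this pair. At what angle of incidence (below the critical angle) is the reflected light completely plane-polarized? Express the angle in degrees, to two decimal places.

At the critical angle sin θ_c = n₂/n₁, giving n₂/n₁ = sin 45.94° = 0.7186.
Then tan θ_B = n₂/n₁ = 0.7186, so θ_B = arctan 0.7186 = 35.70°.

θ_B ≈ 35.70°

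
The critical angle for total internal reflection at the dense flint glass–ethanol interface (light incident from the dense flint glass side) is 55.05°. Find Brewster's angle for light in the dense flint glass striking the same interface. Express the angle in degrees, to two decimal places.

sin θ_c = n₂/n₁, so n₂/n₁ = sin 55.05° = 0.8197.
Brewster: tan θ_B = n₂/n₁ = 0.8197.
θ_B = arctan(0.8197) = 39.34°.

θ_B ≈ 39.34°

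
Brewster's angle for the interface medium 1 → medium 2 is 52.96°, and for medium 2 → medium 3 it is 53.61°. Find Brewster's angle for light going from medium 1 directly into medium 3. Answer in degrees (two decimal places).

θ_B ≈ 60.92°

Each Brewster angle gives a ratio: n₂/n₁ = tan 52.96° = 1.3251, n₃/n₂ = tan 53.61° = 1.3569.
So n₃/n₁ = (n₂/n₁)(n₃/n₂) = 1.3251 × 1.3569 = 1.7980.
θ_B(1→3) = arctan(1.7980) = 60.92°.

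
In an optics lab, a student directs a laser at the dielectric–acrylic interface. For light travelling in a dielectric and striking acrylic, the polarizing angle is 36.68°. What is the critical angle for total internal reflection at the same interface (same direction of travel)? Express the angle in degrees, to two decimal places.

n₂/n₁ = tan 36.68° = 0.7448; the critical angle satisfies sin θ_c = n₂/n₁.
θ_c = arcsin(0.7448) = 48.14°.

θ_c ≈ 48.14°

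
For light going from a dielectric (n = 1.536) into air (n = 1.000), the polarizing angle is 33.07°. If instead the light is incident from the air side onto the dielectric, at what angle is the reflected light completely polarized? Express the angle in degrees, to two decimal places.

θ_B' ≈ 56.93°

Reversing the direction swaps n₁ and n₂, so tan θ_B' = 1/tan θ_B and θ_B' = 90° − θ_B.
Hence θ_B' = 90° − 33.07° = 56.93°.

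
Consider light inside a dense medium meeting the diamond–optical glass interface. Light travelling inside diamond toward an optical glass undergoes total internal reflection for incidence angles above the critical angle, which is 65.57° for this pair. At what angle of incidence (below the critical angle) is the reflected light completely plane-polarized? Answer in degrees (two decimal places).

θ_B ≈ 42.32°

At the critical angle sin θ_c = n₂/n₁, giving n₂/n₁ = sin 65.57° = 0.9105.
Then tan θ_B = n₂/n₁ = 0.9105, so θ_B = arctan 0.9105 = 42.32°.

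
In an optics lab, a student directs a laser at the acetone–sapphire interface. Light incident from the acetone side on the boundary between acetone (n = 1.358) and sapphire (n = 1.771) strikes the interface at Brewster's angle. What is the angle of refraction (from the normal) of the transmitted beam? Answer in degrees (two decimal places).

θ_t ≈ 37.48°

tan θ_B = n₂/n₁ = 1.771/1.358 = 1.3041, so θ_B = 52.52°.
The refracted ray is perpendicular to the reflected ray, so θ_t = 90° − θ_B = 37.48°.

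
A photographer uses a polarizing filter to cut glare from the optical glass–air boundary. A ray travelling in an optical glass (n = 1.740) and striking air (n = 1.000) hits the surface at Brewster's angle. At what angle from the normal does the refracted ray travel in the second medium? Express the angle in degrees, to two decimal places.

θ_B = arctan(n₂/n₁) = arctan(1.000/1.740) = 29.89°.
The refracted ray is perpendicular to the reflected ray, so θ_t = 90° − θ_B = 60.11°.

θ_t ≈ 60.11°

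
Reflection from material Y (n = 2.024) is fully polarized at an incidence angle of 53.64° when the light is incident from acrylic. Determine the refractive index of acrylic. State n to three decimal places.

n ≈ 1.490

Brewster's law: tan θ_B = n₂/n₁ (light incident in acrylic, refracted into material Y).
n₁ = n₂ / tan θ_B = 2.024 / tan 53.64° = 1.490.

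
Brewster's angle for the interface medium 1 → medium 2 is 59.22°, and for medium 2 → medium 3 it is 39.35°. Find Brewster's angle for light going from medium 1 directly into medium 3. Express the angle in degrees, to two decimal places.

θ_B ≈ 54.00°

tan θ_B(1→2) = n₂/n₁ = tan 59.22° = 1.6788.
tan θ_B(2→3) = n₃/n₂ = tan 39.35° = 0.8199.
n₃/n₁ = 1.3766. Then tan θ_B(1→3) = n₃/n₁, so θ_B(1→3) = arctan(1.3766) = 54.00°.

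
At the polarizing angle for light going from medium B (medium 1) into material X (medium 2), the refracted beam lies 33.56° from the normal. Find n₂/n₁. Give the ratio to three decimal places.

θ_B + θ_t = 90°, so θ_B = 90° − 33.56° = 56.44°.
tan θ_B = n₂/n₁, so n₂/n₁ = tan 56.44° = 1.507.

n₂/n₁ ≈ 1.507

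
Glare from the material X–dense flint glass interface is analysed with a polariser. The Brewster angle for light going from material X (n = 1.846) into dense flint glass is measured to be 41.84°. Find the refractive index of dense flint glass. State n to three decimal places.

n ≈ 1.653

Brewster's law: tan θ_B = n₂/n₁ (light incident in material X, refracted into dense flint glass).
n₂ = n₁ tan θ_B = 1.846 × tan 41.84° = 1.653.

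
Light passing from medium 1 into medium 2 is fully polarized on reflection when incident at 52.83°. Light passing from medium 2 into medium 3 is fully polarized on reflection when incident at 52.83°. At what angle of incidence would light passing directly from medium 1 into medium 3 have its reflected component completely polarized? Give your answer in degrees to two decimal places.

n₂/n₁ = tan 52.83° = 1.3189 and n₃/n₂ = tan 52.83° = 1.3189.
Multiplying, n₃/n₁ = 1.3189 × 1.3189 = 1.7395, and θ_B(1→3) = arctan 1.7395 = 60.11°.

θ_B ≈ 60.11°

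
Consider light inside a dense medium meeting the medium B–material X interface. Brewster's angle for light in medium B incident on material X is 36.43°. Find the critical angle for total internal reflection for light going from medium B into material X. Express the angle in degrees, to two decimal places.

n₂/n₁ = tan 36.43° = 0.7381; the critical angle satisfies sin θ_c = n₂/n₁.
θ_c = arcsin(0.7381) = 47.57°.

θ_c ≈ 47.57°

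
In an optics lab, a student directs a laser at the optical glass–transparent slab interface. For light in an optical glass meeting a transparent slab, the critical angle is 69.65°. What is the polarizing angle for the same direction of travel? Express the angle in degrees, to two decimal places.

θ_B ≈ 43.16°

sin θ_c = n₂/n₁, so n₂/n₁ = sin 69.65° = 0.9376.
Brewster: tan θ_B = n₂/n₁ = 0.9376.
θ_B = arctan(0.9376) = 43.16°.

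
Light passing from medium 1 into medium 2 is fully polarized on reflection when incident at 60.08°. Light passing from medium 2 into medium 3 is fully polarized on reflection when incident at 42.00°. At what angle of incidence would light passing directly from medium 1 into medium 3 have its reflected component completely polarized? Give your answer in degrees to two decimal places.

θ_B ≈ 57.42°

Each Brewster angle gives a ratio: n₂/n₁ = tan 60.08° = 1.7376, n₃/n₂ = tan 42.00° = 0.9004.
Multiplying, n₃/n₁ = 1.7376 × 0.9004 = 1.5646, and θ_B(1→3) = arctan 1.5646 = 57.42°.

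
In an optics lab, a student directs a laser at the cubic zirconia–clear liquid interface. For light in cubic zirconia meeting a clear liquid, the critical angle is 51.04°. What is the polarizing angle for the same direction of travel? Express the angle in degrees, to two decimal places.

n₂/n₁ = sin θ_c = sin 51.04° = 0.7776.
tan θ_B equals the same ratio, so θ_B = arctan(0.7776) = 37.87°.

θ_B ≈ 37.87°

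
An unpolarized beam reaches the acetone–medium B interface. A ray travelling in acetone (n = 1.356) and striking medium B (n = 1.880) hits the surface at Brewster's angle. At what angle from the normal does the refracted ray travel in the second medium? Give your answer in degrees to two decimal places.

θ_t ≈ 35.80°

tan θ_B = n₂/n₁ = 1.880/1.356 = 1.3864, so θ_B = 54.20°.
At Brewster's angle the reflected and refracted rays are perpendicular, so θ_t = 90° − θ_B = 90° − 54.20° = 35.80°.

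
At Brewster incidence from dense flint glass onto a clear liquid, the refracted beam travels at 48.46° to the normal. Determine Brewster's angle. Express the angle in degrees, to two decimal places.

θ_B ≈ 41.54°

Brewster's condition makes the reflected and refracted beams perpendicular: θ_B + θ_t = 90°.
θ_B = 90° − 48.46° = 41.54°.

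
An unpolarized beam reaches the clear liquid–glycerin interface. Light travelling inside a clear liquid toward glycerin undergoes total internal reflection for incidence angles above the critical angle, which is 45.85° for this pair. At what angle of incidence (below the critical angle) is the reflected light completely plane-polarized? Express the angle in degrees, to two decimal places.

n₂/n₁ = sin θ_c = sin 45.85° = 0.7175.
tan θ_B equals the same ratio, so θ_B = arctan(0.7175) = 35.66°.

θ_B ≈ 35.66°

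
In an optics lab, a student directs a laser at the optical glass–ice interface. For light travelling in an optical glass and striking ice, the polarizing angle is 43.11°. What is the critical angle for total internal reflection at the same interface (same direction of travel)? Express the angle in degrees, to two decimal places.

From Brewster, n₂/n₁ = tan θ_B = tan 43.11° = 0.9361.
Then sin θ_c = n₂/n₁ = 0.9361, so θ_c = arcsin 0.9361 = 69.41°.

θ_c ≈ 69.41°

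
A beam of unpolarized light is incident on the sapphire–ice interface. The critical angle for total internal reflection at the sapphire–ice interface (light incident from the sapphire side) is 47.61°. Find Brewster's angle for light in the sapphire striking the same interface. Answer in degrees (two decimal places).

sin θ_c = n₂/n₁, so n₂/n₁ = sin 47.61° = 0.7386.
Brewster: tan θ_B = n₂/n₁ = 0.7386.
θ_B = arctan(0.7386) = 36.45°.

θ_B ≈ 36.45°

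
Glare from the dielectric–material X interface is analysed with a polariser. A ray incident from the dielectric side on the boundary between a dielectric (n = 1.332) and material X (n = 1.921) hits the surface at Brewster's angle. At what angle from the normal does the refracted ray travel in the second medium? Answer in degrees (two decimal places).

First find Brewster's angle: tan θ_B = 1.921/1.332 = 1.4422, giving θ_B = 55.26°.
At Brewster's angle the reflected and refracted rays are perpendicular, so θ_t = 90° − θ_B = 90° − 55.26° = 34.74°.

θ_t ≈ 34.74°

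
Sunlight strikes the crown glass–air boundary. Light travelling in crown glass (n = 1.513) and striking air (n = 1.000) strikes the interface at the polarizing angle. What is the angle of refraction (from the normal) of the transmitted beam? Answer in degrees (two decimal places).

tan θ_B = n₂/n₁ = 1.000/1.513 = 0.6609, so θ_B = 33.46°.
The refracted ray is perpendicular to the reflected ray, so θ_t = 90° − θ_B = 56.54°.

θ_t ≈ 56.54°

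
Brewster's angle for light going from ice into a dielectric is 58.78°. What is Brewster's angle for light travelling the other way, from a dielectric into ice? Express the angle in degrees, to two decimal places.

The two Brewster angles are complementary: θ_B' = 90° − θ_B = 90° − 58.78° = 31.22°.

θ_B' ≈ 31.22°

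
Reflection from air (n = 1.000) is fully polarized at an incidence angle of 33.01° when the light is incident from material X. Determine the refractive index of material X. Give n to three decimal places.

n ≈ 1.539

Full polarization of the reflected beam means tan θ_B = n₂/n₁, where n₁ is the incident medium (material X).
n₁ = n₂ / tan θ_B = 1.000 / tan 33.01° = 1.539.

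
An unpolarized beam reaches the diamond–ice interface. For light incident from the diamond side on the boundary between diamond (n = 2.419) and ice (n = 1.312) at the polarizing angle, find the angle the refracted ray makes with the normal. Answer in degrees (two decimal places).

θ_B = arctan(n₂/n₁) = arctan(1.312/2.419) = 28.47°.
The refracted ray is perpendicular to the reflected ray, so θ_t = 90° − θ_B = 61.53°.

θ_t ≈ 61.53°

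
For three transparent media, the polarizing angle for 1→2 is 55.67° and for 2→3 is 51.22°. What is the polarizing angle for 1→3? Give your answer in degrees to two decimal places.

θ_B ≈ 61.25°

tan θ_B(1→2) = n₂/n₁ = tan 55.67° = 1.4643.
tan θ_B(2→3) = n₃/n₂ = tan 51.22° = 1.2446.
So n₃/n₁ = (n₂/n₁)(n₃/n₂) = 1.4643 × 1.2446 = 1.8225.
θ_B(1→3) = arctan(1.8225) = 61.25°.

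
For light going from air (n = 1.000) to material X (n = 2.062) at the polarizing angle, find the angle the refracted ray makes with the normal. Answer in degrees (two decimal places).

θ_t ≈ 25.87°

tan θ_B = n₂/n₁ = 2.062/1.000 = 2.0620, so θ_B = 64.13°.
At Brewster's angle the reflected and refracted rays are perpendicular, so θ_t = 90° − θ_B = 90° − 64.13° = 25.87°.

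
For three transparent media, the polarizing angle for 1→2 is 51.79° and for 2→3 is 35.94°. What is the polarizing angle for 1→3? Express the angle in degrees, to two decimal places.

θ_B ≈ 42.64°

Each Brewster angle gives a ratio: n₂/n₁ = tan 51.79° = 1.2703, n₃/n₂ = tan 35.94° = 0.7249.
Multiplying, n₃/n₁ = 1.2703 × 0.7249 = 0.9209, and θ_B(1→3) = arctan 0.9209 = 42.64°.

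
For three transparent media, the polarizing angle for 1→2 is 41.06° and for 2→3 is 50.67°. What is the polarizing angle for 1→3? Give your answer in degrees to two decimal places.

θ_B ≈ 46.75°

n₂/n₁ = tan 41.06° = 0.8711 and n₃/n₂ = tan 50.67° = 1.2205.
So n₃/n₁ = (n₂/n₁)(n₃/n₂) = 0.8711 × 1.2205 = 1.0632.
θ_B(1→3) = arctan(1.0632) = 46.75°.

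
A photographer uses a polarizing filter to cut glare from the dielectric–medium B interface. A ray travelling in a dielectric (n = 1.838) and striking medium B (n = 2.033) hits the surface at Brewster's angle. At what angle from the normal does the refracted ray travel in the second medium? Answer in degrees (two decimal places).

θ_t ≈ 42.12°

tan θ_B = n₂/n₁ = 2.033/1.838 = 1.1061, so θ_B = 47.88°.
At Brewster's angle the reflected and refracted rays are perpendicular, so θ_t = 90° − θ_B = 90° − 47.88° = 42.12°.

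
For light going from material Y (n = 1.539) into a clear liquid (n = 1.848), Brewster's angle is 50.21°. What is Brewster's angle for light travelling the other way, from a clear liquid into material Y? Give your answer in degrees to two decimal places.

The two Brewster angles are complementary: θ_B' = 90° − θ_B = 90° − 50.21° = 39.79°.

θ_B' ≈ 39.79°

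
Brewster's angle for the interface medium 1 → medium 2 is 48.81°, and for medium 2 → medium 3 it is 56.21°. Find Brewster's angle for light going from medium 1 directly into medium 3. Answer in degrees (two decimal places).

θ_B ≈ 59.65°

n₂/n₁ = tan 48.81° = 1.1427 and n₃/n₂ = tan 56.21° = 1.4943.
So n₃/n₁ = (n₂/n₁)(n₃/n₂) = 1.1427 × 1.4943 = 1.7076.
θ_B(1→3) = arctan(1.7076) = 59.65°.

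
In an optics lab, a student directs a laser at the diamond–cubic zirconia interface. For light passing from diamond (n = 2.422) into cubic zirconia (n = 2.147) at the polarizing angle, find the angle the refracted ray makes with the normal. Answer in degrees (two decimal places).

θ_t ≈ 48.44°

First find Brewster's angle: tan θ_B = 2.147/2.422 = 0.8865, giving θ_B = 41.56°.
At Brewster's angle the reflected and refracted rays are perpendicular, so θ_t = 90° − θ_B = 90° − 41.56° = 48.44°.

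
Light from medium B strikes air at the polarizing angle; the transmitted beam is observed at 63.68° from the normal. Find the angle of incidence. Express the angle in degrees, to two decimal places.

θ_B ≈ 26.32°

At Brewster's angle the reflected and refracted rays are perpendicular, so θ_B + θ_t = 90°.
So θ_B = 90° − θ_t = 90° − 63.68° = 26.32°.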